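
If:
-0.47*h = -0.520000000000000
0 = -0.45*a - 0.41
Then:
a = -0.91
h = 1.11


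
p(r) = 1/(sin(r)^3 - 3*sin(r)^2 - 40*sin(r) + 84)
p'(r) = (-3*sin(r)^2*cos(r) + 6*sin(r)*cos(r) + 40*cos(r))/(sin(r)^3 - 3*sin(r)^2 - 40*sin(r) + 84)^2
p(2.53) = 0.02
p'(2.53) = -0.01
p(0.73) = 0.02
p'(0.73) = 0.01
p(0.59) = 0.02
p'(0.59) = 0.01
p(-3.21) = 0.01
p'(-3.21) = -0.01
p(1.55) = 0.02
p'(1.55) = 0.00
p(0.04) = 0.01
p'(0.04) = 0.01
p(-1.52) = 0.01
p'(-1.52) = 0.00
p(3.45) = 0.01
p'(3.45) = -0.00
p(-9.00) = 0.01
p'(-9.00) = 0.00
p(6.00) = 0.01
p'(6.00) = 0.00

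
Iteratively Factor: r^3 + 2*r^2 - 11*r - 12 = (r - 3)*(r^2 + 5*r + 4) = (r - 3)*(r + 1)*(r + 4)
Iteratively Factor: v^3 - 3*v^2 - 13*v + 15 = (v + 3)*(v^2 - 6*v + 5) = (v - 5)*(v + 3)*(v - 1)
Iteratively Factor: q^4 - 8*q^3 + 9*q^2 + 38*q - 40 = (q - 4)*(q^3 - 4*q^2 - 7*q + 10) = (q - 5)*(q - 4)*(q^2 + q - 2) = (q - 5)*(q - 4)*(q + 2)*(q - 1)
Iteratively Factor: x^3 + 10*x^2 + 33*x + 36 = (x + 3)*(x^2 + 7*x + 12) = (x + 3)^2*(x + 4)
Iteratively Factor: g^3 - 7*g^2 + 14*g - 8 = (g - 1)*(g^2 - 6*g + 8) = (g - 2)*(g - 1)*(g - 4)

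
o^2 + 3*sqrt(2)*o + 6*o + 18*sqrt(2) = (o + 6)*(o + 3*sqrt(2))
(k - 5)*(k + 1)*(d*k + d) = d*k^3 - 3*d*k^2 - 9*d*k - 5*d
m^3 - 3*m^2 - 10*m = m*(m - 5)*(m + 2)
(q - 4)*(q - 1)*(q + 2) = q^3 - 3*q^2 - 6*q + 8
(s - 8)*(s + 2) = s^2 - 6*s - 16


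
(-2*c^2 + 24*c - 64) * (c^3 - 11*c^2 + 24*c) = -2*c^5 + 46*c^4 - 376*c^3 + 1280*c^2 - 1536*c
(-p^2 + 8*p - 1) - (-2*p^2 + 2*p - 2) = p^2 + 6*p + 1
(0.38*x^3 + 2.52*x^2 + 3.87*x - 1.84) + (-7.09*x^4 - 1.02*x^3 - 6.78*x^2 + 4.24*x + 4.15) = -7.09*x^4 - 0.64*x^3 - 4.26*x^2 + 8.11*x + 2.31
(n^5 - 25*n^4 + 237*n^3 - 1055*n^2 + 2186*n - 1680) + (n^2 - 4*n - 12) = n^5 - 25*n^4 + 237*n^3 - 1054*n^2 + 2182*n - 1692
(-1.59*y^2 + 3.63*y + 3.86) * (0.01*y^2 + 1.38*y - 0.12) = -0.0159*y^4 - 2.1579*y^3 + 5.2388*y^2 + 4.8912*y - 0.4632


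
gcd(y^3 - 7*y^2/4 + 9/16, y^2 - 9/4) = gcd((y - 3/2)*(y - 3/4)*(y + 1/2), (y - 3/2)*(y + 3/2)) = y - 3/2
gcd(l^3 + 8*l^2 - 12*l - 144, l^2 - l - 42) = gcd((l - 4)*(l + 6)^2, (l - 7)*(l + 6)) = l + 6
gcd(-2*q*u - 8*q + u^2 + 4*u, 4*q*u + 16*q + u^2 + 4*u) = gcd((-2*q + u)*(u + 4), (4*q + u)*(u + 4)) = u + 4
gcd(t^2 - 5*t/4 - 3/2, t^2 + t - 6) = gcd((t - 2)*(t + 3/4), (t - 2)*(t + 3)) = t - 2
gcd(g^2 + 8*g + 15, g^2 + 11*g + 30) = g + 5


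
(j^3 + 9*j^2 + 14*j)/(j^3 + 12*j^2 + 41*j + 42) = j/(j + 3)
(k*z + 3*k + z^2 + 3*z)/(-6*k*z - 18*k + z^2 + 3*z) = (k + z)/(-6*k + z)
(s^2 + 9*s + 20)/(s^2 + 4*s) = (s + 5)/s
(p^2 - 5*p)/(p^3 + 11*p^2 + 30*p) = (p - 5)/(p^2 + 11*p + 30)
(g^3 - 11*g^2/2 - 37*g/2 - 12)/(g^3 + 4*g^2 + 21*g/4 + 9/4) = 2*(g - 8)/(2*g + 3)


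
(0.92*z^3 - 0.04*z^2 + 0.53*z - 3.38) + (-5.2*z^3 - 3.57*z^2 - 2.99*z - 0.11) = -4.28*z^3 - 3.61*z^2 - 2.46*z - 3.49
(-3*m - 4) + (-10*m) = -13*m - 4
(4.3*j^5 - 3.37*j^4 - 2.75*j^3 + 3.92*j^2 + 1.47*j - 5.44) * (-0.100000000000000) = -0.43*j^5 + 0.337*j^4 + 0.275*j^3 - 0.392*j^2 - 0.147*j + 0.544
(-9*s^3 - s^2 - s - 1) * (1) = -9*s^3 - s^2 - s - 1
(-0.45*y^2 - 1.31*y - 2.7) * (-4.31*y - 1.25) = 1.9395*y^3 + 6.2086*y^2 + 13.2745*y + 3.375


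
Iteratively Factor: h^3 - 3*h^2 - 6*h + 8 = (h - 1)*(h^2 - 2*h - 8) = (h - 1)*(h + 2)*(h - 4)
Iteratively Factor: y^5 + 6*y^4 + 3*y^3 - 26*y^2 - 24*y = (y + 4)*(y^4 + 2*y^3 - 5*y^2 - 6*y) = (y + 3)*(y + 4)*(y^3 - y^2 - 2*y) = (y - 2)*(y + 3)*(y + 4)*(y^2 + y) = (y - 2)*(y + 1)*(y + 3)*(y + 4)*(y)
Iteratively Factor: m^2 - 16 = (m - 4)*(m + 4)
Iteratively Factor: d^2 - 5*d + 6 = (d - 3)*(d - 2)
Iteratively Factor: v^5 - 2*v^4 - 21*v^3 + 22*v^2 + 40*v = (v + 1)*(v^4 - 3*v^3 - 18*v^2 + 40*v) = v*(v + 1)*(v^3 - 3*v^2 - 18*v + 40) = v*(v - 2)*(v + 1)*(v^2 - v - 20) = v*(v - 2)*(v + 1)*(v + 4)*(v - 5)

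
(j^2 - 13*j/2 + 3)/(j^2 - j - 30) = (j - 1/2)/(j + 5)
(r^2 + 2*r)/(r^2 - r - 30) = r*(r + 2)/(r^2 - r - 30)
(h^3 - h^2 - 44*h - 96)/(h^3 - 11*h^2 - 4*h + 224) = (h + 3)/(h - 7)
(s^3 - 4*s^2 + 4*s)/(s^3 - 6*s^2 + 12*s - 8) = s/(s - 2)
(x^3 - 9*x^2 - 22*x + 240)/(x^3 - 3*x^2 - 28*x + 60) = (x - 8)/(x - 2)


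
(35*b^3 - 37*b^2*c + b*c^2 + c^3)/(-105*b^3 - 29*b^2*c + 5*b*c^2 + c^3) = (-b + c)/(3*b + c)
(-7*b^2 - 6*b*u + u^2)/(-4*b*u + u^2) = (7*b^2 + 6*b*u - u^2)/(u*(4*b - u))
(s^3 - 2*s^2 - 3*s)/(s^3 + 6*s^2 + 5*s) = (s - 3)/(s + 5)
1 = 1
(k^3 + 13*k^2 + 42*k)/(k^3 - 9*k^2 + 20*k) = (k^2 + 13*k + 42)/(k^2 - 9*k + 20)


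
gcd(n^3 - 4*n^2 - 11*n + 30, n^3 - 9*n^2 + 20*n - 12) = n - 2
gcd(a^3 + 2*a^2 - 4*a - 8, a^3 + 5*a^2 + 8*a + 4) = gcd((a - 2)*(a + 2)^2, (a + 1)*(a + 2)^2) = a^2 + 4*a + 4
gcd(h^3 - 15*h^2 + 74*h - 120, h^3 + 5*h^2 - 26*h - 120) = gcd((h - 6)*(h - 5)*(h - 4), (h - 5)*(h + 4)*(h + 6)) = h - 5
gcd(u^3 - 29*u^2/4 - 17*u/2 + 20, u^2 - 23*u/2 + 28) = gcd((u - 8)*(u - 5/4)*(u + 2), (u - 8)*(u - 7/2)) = u - 8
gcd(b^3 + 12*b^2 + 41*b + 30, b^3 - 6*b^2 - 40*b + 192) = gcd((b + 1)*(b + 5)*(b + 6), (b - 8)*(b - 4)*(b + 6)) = b + 6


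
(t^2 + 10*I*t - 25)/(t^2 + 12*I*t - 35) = (t + 5*I)/(t + 7*I)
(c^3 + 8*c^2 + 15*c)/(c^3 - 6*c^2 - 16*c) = (c^2 + 8*c + 15)/(c^2 - 6*c - 16)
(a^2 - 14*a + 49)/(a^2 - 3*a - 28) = (a - 7)/(a + 4)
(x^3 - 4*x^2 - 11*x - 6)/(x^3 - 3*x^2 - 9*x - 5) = (x - 6)/(x - 5)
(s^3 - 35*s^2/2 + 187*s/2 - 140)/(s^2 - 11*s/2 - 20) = (2*s^2 - 19*s + 35)/(2*s + 5)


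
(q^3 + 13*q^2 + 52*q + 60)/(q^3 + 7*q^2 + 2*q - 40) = (q^2 + 8*q + 12)/(q^2 + 2*q - 8)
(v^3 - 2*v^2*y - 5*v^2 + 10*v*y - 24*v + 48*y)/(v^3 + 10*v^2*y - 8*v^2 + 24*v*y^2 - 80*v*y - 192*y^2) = (v^2 - 2*v*y + 3*v - 6*y)/(v^2 + 10*v*y + 24*y^2)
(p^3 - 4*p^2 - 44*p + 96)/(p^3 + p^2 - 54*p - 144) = (p - 2)/(p + 3)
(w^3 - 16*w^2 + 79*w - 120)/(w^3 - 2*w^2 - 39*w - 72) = (w^2 - 8*w + 15)/(w^2 + 6*w + 9)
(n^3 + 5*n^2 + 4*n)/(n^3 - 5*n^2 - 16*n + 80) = n*(n + 1)/(n^2 - 9*n + 20)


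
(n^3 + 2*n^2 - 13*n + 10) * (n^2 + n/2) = n^5 + 5*n^4/2 - 12*n^3 + 7*n^2/2 + 5*n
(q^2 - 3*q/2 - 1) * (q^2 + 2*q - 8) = q^4 + q^3/2 - 12*q^2 + 10*q + 8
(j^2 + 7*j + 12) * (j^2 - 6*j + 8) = j^4 + j^3 - 22*j^2 - 16*j + 96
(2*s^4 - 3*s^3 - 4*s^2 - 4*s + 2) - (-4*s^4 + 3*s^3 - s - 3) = 6*s^4 - 6*s^3 - 4*s^2 - 3*s + 5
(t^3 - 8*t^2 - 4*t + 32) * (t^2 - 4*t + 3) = t^5 - 12*t^4 + 31*t^3 + 24*t^2 - 140*t + 96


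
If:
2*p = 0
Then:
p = 0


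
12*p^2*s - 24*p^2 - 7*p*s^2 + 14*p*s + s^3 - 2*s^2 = (-4*p + s)*(-3*p + s)*(s - 2)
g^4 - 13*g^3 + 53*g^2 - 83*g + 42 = (g - 7)*(g - 3)*(g - 2)*(g - 1)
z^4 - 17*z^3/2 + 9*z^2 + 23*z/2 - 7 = (z - 7)*(z - 2)*(z - 1/2)*(z + 1)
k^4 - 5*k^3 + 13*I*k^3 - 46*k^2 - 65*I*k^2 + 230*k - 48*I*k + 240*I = (k - 5)*(k + 2*I)*(k + 3*I)*(k + 8*I)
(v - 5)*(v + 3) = v^2 - 2*v - 15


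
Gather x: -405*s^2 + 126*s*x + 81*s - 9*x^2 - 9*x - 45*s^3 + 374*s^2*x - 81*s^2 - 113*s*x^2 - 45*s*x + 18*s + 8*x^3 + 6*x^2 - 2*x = -45*s^3 - 486*s^2 + 99*s + 8*x^3 + x^2*(-113*s - 3) + x*(374*s^2 + 81*s - 11)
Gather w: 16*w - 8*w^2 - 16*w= -8*w^2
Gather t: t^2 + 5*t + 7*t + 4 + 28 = t^2 + 12*t + 32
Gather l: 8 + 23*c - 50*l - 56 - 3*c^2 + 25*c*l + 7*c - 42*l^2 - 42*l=-3*c^2 + 30*c - 42*l^2 + l*(25*c - 92) - 48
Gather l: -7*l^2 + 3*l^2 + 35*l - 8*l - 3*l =-4*l^2 + 24*l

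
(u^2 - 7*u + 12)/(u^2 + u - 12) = (u - 4)/(u + 4)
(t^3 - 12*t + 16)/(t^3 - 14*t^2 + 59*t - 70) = (t^2 + 2*t - 8)/(t^2 - 12*t + 35)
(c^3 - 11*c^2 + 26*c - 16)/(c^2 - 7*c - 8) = (c^2 - 3*c + 2)/(c + 1)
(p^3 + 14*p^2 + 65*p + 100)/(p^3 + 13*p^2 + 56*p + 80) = (p + 5)/(p + 4)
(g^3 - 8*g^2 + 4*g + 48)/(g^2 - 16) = (g^2 - 4*g - 12)/(g + 4)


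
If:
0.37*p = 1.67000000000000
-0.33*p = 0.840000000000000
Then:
No Solution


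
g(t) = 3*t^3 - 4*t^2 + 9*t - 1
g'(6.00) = 285.00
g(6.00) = 557.00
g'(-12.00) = 1401.00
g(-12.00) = -5869.00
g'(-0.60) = 17.04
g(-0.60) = -8.49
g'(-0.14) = 10.30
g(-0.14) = -2.35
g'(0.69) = 7.76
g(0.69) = 4.29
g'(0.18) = 7.85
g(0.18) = 0.51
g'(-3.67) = 159.58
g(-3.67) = -236.20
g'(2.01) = 29.28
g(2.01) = 25.29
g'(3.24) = 77.56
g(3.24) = 88.21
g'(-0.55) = 16.12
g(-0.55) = -7.66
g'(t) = 9*t^2 - 8*t + 9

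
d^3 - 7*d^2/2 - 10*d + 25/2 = (d - 5)*(d - 1)*(d + 5/2)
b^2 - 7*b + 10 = (b - 5)*(b - 2)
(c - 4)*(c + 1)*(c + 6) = c^3 + 3*c^2 - 22*c - 24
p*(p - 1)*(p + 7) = p^3 + 6*p^2 - 7*p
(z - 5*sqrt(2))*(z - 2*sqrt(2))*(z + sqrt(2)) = z^3 - 6*sqrt(2)*z^2 + 6*z + 20*sqrt(2)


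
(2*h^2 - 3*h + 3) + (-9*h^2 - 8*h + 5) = -7*h^2 - 11*h + 8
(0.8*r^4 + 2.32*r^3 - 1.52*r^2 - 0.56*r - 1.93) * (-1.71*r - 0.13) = -1.368*r^5 - 4.0712*r^4 + 2.2976*r^3 + 1.1552*r^2 + 3.3731*r + 0.2509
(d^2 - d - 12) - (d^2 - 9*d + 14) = 8*d - 26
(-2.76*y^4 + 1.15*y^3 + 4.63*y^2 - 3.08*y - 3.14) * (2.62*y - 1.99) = -7.2312*y^5 + 8.5054*y^4 + 9.8421*y^3 - 17.2833*y^2 - 2.0976*y + 6.2486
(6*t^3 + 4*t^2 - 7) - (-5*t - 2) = 6*t^3 + 4*t^2 + 5*t - 5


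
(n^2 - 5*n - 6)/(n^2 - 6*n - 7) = (n - 6)/(n - 7)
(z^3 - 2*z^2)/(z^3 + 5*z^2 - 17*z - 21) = z^2*(z - 2)/(z^3 + 5*z^2 - 17*z - 21)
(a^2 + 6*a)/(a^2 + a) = (a + 6)/(a + 1)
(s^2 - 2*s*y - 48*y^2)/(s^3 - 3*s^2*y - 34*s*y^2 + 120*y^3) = (s - 8*y)/(s^2 - 9*s*y + 20*y^2)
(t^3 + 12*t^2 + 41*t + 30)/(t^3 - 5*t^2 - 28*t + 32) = (t^3 + 12*t^2 + 41*t + 30)/(t^3 - 5*t^2 - 28*t + 32)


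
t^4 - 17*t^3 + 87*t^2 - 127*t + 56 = (t - 8)*(t - 7)*(t - 1)^2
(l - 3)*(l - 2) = l^2 - 5*l + 6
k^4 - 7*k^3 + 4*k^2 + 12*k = k*(k - 6)*(k - 2)*(k + 1)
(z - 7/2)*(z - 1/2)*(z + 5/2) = z^3 - 3*z^2/2 - 33*z/4 + 35/8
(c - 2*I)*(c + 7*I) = c^2 + 5*I*c + 14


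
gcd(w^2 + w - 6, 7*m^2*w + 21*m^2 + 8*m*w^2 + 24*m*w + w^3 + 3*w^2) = w + 3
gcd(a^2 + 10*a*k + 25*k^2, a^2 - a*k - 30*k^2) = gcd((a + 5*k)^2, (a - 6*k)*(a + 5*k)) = a + 5*k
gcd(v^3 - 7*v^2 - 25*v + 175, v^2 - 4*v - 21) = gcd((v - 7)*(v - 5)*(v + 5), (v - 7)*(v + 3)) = v - 7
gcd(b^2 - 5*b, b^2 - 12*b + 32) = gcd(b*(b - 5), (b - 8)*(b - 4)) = 1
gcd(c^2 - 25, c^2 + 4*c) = 1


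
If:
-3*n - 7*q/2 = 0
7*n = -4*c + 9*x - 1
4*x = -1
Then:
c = 49*q/24 - 13/16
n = -7*q/6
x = -1/4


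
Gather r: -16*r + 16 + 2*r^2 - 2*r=2*r^2 - 18*r + 16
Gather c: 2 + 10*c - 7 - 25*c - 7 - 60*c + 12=-75*c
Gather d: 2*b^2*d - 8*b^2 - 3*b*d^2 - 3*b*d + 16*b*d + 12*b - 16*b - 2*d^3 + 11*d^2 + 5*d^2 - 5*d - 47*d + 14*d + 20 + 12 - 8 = -8*b^2 - 4*b - 2*d^3 + d^2*(16 - 3*b) + d*(2*b^2 + 13*b - 38) + 24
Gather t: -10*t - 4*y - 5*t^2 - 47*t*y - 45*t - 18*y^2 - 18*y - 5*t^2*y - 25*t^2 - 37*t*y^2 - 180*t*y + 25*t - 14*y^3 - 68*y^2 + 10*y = t^2*(-5*y - 30) + t*(-37*y^2 - 227*y - 30) - 14*y^3 - 86*y^2 - 12*y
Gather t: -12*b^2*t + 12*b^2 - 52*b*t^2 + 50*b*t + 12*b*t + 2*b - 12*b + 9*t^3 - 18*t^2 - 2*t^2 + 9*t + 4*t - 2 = 12*b^2 - 10*b + 9*t^3 + t^2*(-52*b - 20) + t*(-12*b^2 + 62*b + 13) - 2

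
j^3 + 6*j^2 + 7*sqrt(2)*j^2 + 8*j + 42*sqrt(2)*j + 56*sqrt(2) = (j + 2)*(j + 4)*(j + 7*sqrt(2))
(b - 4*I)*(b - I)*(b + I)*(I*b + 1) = I*b^4 + 5*b^3 - 3*I*b^2 + 5*b - 4*I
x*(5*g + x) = 5*g*x + x^2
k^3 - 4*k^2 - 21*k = k*(k - 7)*(k + 3)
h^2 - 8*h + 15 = (h - 5)*(h - 3)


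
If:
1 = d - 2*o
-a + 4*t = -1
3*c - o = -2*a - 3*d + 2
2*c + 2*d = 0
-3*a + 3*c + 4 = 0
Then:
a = 13/15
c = -7/15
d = 7/15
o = -4/15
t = -1/30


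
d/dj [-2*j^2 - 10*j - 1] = -4*j - 10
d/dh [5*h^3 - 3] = 15*h^2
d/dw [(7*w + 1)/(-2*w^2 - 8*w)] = (7*w^2/2 + w + 2)/(w^2*(w^2 + 8*w + 16))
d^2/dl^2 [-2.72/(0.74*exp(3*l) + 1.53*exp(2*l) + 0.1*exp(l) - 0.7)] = (-2.72*(2.22*exp(2*l) + 3.06*exp(l) + 0.1)*(4.44*exp(2*l) + 6.12*exp(l) + 0.2)*exp(l) + (18.1152*exp(2*l) + 16.6464*exp(l) + 0.272)*(0.74*exp(3*l) + 1.53*exp(2*l) + 0.1*exp(l) - 0.7))*exp(l)/(0.74*exp(3*l) + 1.53*exp(2*l) + 0.1*exp(l) - 0.7)^3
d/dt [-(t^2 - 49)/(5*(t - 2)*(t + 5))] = 3*(-t^2 - 26*t - 49)/(5*(t^4 + 6*t^3 - 11*t^2 - 60*t + 100))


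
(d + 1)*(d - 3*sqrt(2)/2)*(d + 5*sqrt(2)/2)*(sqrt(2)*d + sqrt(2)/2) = sqrt(2)*d^4 + 2*d^3 + 3*sqrt(2)*d^3/2 - 7*sqrt(2)*d^2 + 3*d^2 - 45*sqrt(2)*d/4 + d - 15*sqrt(2)/4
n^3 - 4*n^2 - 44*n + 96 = (n - 8)*(n - 2)*(n + 6)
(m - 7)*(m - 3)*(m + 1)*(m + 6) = m^4 - 3*m^3 - 43*m^2 + 87*m + 126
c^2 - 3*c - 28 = (c - 7)*(c + 4)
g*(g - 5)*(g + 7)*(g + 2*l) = g^4 + 2*g^3*l + 2*g^3 + 4*g^2*l - 35*g^2 - 70*g*l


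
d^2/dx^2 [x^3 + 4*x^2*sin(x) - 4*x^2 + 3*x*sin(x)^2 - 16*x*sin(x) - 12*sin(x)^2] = -4*x^2*sin(x) + 16*sqrt(2)*x*sin(x + pi/4) + 6*x*cos(2*x) + 6*x + 8*sin(x) + 6*sin(2*x) - 32*cos(x) - 24*cos(2*x) - 8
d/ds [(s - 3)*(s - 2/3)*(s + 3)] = 3*s^2 - 4*s/3 - 9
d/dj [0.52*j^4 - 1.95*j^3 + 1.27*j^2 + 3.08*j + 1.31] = 2.08*j^3 - 5.85*j^2 + 2.54*j + 3.08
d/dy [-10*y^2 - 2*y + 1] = -20*y - 2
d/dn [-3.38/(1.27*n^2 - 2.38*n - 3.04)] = (8.5852*n - 8.0444)/(-1.27*n^2 + 2.38*n + 3.04)^2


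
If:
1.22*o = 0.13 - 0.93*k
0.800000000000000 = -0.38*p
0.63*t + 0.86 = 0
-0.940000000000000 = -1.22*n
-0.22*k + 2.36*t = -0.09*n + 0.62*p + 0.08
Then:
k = -8.76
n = 0.77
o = 6.78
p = -2.11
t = -1.37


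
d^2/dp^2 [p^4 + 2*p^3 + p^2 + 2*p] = 12*p^2 + 12*p + 2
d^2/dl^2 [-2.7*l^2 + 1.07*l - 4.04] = -5.40000000000000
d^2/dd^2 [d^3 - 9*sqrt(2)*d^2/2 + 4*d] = 6*d - 9*sqrt(2)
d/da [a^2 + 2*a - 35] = 2*a + 2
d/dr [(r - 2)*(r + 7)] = 2*r + 5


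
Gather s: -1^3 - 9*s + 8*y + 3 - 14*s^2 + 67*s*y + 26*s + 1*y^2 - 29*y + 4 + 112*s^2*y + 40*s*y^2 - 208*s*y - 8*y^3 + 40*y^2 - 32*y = s^2*(112*y - 14) + s*(40*y^2 - 141*y + 17) - 8*y^3 + 41*y^2 - 53*y + 6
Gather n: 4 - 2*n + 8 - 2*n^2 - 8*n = -2*n^2 - 10*n + 12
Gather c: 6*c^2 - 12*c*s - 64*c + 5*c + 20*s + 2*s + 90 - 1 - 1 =6*c^2 + c*(-12*s - 59) + 22*s + 88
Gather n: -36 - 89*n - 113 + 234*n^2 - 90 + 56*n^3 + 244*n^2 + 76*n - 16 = 56*n^3 + 478*n^2 - 13*n - 255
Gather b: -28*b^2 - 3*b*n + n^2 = -28*b^2 - 3*b*n + n^2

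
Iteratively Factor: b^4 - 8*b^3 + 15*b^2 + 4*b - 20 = (b - 2)*(b^3 - 6*b^2 + 3*b + 10) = (b - 5)*(b - 2)*(b^2 - b - 2) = (b - 5)*(b - 2)^2*(b + 1)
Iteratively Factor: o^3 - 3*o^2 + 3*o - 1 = (o - 1)*(o^2 - 2*o + 1) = (o - 1)^2*(o - 1)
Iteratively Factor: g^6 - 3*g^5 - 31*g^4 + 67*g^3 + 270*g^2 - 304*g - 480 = (g + 1)*(g^5 - 4*g^4 - 27*g^3 + 94*g^2 + 176*g - 480) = (g - 4)*(g + 1)*(g^4 - 27*g^2 - 14*g + 120) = (g - 4)*(g + 1)*(g + 4)*(g^3 - 4*g^2 - 11*g + 30) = (g - 4)*(g - 2)*(g + 1)*(g + 4)*(g^2 - 2*g - 15) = (g - 4)*(g - 2)*(g + 1)*(g + 3)*(g + 4)*(g - 5)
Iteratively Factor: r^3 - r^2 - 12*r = (r)*(r^2 - r - 12) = r*(r - 4)*(r + 3)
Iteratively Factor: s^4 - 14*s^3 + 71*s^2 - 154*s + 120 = (s - 4)*(s^3 - 10*s^2 + 31*s - 30) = (s - 4)*(s - 2)*(s^2 - 8*s + 15) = (s - 4)*(s - 3)*(s - 2)*(s - 5)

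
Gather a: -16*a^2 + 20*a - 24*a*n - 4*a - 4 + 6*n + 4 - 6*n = -16*a^2 + a*(16 - 24*n)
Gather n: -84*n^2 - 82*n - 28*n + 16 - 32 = -84*n^2 - 110*n - 16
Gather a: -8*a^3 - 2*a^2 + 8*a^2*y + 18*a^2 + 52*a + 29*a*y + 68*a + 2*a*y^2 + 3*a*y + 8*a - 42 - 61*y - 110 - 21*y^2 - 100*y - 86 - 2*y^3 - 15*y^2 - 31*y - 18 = -8*a^3 + a^2*(8*y + 16) + a*(2*y^2 + 32*y + 128) - 2*y^3 - 36*y^2 - 192*y - 256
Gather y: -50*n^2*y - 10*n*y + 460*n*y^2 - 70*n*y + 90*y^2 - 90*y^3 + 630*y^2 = -90*y^3 + y^2*(460*n + 720) + y*(-50*n^2 - 80*n)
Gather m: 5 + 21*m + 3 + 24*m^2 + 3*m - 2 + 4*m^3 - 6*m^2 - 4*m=4*m^3 + 18*m^2 + 20*m + 6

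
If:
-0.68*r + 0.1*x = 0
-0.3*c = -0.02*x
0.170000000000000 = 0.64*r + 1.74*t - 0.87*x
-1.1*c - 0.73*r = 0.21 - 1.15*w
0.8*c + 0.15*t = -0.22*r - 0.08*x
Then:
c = -0.00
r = -0.01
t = 0.07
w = 0.17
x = -0.06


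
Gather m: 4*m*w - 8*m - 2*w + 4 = m*(4*w - 8) - 2*w + 4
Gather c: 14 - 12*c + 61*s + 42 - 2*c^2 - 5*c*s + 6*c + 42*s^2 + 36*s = -2*c^2 + c*(-5*s - 6) + 42*s^2 + 97*s + 56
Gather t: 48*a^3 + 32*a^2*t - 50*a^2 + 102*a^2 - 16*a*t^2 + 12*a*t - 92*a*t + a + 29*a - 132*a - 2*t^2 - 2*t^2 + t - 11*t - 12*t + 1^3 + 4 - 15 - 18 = 48*a^3 + 52*a^2 - 102*a + t^2*(-16*a - 4) + t*(32*a^2 - 80*a - 22) - 28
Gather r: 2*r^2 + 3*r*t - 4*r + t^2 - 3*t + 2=2*r^2 + r*(3*t - 4) + t^2 - 3*t + 2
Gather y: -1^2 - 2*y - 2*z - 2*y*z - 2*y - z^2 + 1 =y*(-2*z - 4) - z^2 - 2*z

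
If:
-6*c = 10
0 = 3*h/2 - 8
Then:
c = -5/3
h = 16/3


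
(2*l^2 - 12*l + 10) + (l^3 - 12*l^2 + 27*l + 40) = l^3 - 10*l^2 + 15*l + 50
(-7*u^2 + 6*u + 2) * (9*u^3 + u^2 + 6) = -63*u^5 + 47*u^4 + 24*u^3 - 40*u^2 + 36*u + 12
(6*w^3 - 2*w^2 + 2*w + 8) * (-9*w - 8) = -54*w^4 - 30*w^3 - 2*w^2 - 88*w - 64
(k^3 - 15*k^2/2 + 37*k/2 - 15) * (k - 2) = k^4 - 19*k^3/2 + 67*k^2/2 - 52*k + 30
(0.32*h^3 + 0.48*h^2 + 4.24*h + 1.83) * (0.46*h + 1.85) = 0.1472*h^4 + 0.8128*h^3 + 2.8384*h^2 + 8.6858*h + 3.3855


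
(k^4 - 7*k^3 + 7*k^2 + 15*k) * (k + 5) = k^5 - 2*k^4 - 28*k^3 + 50*k^2 + 75*k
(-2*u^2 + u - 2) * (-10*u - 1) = 20*u^3 - 8*u^2 + 19*u + 2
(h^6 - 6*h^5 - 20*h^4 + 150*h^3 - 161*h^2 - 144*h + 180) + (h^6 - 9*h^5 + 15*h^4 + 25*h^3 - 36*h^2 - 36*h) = 2*h^6 - 15*h^5 - 5*h^4 + 175*h^3 - 197*h^2 - 180*h + 180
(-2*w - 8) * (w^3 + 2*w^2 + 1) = -2*w^4 - 12*w^3 - 16*w^2 - 2*w - 8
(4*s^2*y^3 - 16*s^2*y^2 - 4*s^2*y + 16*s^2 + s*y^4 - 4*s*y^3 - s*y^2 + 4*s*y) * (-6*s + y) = -24*s^3*y^3 + 96*s^3*y^2 + 24*s^3*y - 96*s^3 - 2*s^2*y^4 + 8*s^2*y^3 + 2*s^2*y^2 - 8*s^2*y + s*y^5 - 4*s*y^4 - s*y^3 + 4*s*y^2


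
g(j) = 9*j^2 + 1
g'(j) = 18*j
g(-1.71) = 27.32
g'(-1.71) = -30.78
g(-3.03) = 83.63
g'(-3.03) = -54.54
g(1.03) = 10.55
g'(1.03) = 18.54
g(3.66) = 121.56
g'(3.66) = 65.88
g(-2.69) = 66.12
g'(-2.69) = -48.42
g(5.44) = 267.34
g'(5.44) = 97.92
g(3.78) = 129.60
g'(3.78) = 68.04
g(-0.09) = 1.07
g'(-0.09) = -1.62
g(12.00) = 1297.00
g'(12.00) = 216.00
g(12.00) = 1297.00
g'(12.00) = 216.00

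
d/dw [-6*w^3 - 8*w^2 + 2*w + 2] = -18*w^2 - 16*w + 2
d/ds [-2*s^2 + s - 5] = 1 - 4*s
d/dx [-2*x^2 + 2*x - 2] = 2 - 4*x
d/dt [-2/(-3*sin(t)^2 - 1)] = -24*sin(2*t)/(3*cos(2*t) - 5)^2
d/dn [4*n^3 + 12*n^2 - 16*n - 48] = 12*n^2 + 24*n - 16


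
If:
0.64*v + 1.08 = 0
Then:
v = -1.69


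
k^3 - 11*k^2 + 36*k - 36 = (k - 6)*(k - 3)*(k - 2)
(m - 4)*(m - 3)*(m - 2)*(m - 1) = m^4 - 10*m^3 + 35*m^2 - 50*m + 24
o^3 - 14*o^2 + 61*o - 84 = (o - 7)*(o - 4)*(o - 3)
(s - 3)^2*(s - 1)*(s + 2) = s^4 - 5*s^3 + s^2 + 21*s - 18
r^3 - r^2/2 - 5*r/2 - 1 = (r - 2)*(r + 1/2)*(r + 1)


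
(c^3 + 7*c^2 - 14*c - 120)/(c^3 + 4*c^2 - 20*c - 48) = (c + 5)/(c + 2)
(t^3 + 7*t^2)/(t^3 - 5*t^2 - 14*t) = t*(t + 7)/(t^2 - 5*t - 14)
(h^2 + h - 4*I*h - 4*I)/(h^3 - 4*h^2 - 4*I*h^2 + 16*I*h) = (h + 1)/(h*(h - 4))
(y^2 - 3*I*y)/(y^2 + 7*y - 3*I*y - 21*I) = y/(y + 7)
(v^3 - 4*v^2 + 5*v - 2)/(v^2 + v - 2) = (v^2 - 3*v + 2)/(v + 2)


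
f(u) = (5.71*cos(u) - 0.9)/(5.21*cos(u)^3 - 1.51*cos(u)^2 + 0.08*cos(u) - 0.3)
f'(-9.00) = 0.86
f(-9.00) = 1.10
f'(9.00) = -0.86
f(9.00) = 1.10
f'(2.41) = -2.24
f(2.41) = 1.54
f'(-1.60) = -16.69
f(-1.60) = 3.51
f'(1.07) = 3455.49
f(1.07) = -55.73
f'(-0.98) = -170.59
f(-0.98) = 12.92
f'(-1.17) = -71.52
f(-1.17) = -7.02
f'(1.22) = 37.85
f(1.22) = -4.44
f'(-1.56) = -18.62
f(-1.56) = 2.80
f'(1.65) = 12.34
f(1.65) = 4.25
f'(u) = (5.71*cos(u) - 0.9)*(15.63*sin(u)*cos(u)^2 - 3.02*sin(u)*cos(u) + 0.08*sin(u))/(5.21*cos(u)^3 - 1.51*cos(u)^2 + 0.08*cos(u) - 0.3)^2 - 5.71*sin(u)/(5.21*cos(u)^3 - 1.51*cos(u)^2 + 0.08*cos(u) - 0.3)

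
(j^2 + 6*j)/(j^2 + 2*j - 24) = j/(j - 4)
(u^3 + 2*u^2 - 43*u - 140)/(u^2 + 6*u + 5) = (u^2 - 3*u - 28)/(u + 1)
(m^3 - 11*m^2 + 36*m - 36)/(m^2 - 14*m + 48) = (m^2 - 5*m + 6)/(m - 8)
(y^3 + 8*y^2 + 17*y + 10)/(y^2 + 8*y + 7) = (y^2 + 7*y + 10)/(y + 7)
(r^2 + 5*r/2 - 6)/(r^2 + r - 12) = (r - 3/2)/(r - 3)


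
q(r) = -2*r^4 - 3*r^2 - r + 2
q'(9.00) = -5887.00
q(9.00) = -13372.00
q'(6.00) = -1765.00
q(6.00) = -2704.00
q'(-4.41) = 711.59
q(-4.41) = -808.39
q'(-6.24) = 1980.20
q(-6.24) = -3140.85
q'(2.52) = -144.14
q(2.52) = -100.23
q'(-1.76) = 53.17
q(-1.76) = -24.72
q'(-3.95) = 515.74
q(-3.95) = -527.73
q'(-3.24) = 290.54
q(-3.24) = -246.65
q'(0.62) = -6.63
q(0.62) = -0.07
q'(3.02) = -239.47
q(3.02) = -194.74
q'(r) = -8*r^3 - 6*r - 1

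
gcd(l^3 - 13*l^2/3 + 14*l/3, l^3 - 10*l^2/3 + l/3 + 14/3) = l^2 - 13*l/3 + 14/3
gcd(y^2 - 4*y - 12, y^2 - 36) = y - 6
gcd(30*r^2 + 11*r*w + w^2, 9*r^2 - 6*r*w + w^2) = 1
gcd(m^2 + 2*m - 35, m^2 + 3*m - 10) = 1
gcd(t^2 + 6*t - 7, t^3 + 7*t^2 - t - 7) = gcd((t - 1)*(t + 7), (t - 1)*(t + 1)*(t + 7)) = t^2 + 6*t - 7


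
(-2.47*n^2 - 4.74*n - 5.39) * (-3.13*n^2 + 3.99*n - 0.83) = 7.7311*n^4 + 4.9809*n^3 + 0.00819999999999821*n^2 - 17.5719*n + 4.4737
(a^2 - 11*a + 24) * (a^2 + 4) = a^4 - 11*a^3 + 28*a^2 - 44*a + 96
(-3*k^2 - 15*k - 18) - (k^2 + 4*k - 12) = -4*k^2 - 19*k - 6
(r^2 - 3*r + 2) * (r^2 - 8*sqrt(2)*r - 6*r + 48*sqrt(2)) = r^4 - 8*sqrt(2)*r^3 - 9*r^3 + 20*r^2 + 72*sqrt(2)*r^2 - 160*sqrt(2)*r - 12*r + 96*sqrt(2)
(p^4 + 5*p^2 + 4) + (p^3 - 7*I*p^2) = p^4 + p^3 + 5*p^2 - 7*I*p^2 + 4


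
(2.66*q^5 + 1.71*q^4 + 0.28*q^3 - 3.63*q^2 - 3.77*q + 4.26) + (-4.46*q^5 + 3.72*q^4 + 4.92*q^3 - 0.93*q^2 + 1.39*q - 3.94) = -1.8*q^5 + 5.43*q^4 + 5.2*q^3 - 4.56*q^2 - 2.38*q + 0.32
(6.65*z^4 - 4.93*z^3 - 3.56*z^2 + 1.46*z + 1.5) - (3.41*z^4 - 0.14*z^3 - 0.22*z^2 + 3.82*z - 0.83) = 3.24*z^4 - 4.79*z^3 - 3.34*z^2 - 2.36*z + 2.33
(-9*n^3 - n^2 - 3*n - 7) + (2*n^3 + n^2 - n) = -7*n^3 - 4*n - 7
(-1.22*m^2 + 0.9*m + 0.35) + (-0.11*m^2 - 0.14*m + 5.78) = -1.33*m^2 + 0.76*m + 6.13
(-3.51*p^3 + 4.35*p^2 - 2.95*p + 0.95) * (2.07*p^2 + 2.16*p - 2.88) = -7.2657*p^5 + 1.4229*p^4 + 13.3983*p^3 - 16.9335*p^2 + 10.548*p - 2.736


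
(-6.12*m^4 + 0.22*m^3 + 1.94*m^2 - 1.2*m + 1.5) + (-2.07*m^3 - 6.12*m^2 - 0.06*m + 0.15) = -6.12*m^4 - 1.85*m^3 - 4.18*m^2 - 1.26*m + 1.65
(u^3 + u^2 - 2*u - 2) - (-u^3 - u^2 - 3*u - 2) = 2*u^3 + 2*u^2 + u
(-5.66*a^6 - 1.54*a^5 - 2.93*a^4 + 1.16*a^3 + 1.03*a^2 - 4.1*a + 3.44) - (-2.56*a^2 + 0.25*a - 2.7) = -5.66*a^6 - 1.54*a^5 - 2.93*a^4 + 1.16*a^3 + 3.59*a^2 - 4.35*a + 6.14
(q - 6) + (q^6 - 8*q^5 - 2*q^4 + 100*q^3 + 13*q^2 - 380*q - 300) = q^6 - 8*q^5 - 2*q^4 + 100*q^3 + 13*q^2 - 379*q - 306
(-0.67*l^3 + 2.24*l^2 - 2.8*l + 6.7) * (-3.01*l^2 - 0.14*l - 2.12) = 2.0167*l^5 - 6.6486*l^4 + 9.5348*l^3 - 24.5238*l^2 + 4.998*l - 14.204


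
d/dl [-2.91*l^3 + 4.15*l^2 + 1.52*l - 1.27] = -8.73*l^2 + 8.3*l + 1.52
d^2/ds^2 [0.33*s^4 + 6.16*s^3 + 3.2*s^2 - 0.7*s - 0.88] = 3.96*s^2 + 36.96*s + 6.4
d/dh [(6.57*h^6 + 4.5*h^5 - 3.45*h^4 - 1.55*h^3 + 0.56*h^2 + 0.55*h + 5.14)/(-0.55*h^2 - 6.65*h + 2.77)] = (-14.454*h^7 - 225.8775*h^6 - 6.71159999999999*h^5 + 132.005*h^4 - 17.611*h^3 - 16.302*h^2 + 8.7564*h + 35.7045)/(0.3025*h^4 + 7.315*h^3 + 41.1755*h^2 - 36.841*h + 7.6729)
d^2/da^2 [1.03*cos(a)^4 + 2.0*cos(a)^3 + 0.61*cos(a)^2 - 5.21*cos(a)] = -16.48*cos(a)^4 - 18.0*cos(a)^3 + 9.92*cos(a)^2 + 17.21*cos(a) + 1.22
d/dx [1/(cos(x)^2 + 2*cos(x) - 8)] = 2*(cos(x) + 1)*sin(x)/(cos(x)^2 + 2*cos(x) - 8)^2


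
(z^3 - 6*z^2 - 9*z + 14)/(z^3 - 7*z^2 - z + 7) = (z + 2)/(z + 1)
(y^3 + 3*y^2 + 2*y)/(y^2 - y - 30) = y*(y^2 + 3*y + 2)/(y^2 - y - 30)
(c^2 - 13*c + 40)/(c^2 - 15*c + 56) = (c - 5)/(c - 7)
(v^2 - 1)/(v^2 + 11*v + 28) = (v^2 - 1)/(v^2 + 11*v + 28)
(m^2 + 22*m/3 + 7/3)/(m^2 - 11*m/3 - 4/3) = (m + 7)/(m - 4)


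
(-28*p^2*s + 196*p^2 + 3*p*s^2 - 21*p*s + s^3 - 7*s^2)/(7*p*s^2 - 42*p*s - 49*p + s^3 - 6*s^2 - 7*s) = (-4*p + s)/(s + 1)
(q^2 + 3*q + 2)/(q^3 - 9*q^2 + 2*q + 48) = (q + 1)/(q^2 - 11*q + 24)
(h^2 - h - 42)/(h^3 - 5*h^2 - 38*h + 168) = 1/(h - 4)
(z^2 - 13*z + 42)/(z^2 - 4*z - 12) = (z - 7)/(z + 2)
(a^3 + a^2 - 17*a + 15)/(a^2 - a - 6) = (a^2 + 4*a - 5)/(a + 2)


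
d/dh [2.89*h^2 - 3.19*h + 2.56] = 5.78*h - 3.19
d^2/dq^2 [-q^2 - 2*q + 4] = -2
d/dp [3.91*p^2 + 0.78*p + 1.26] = 7.82*p + 0.78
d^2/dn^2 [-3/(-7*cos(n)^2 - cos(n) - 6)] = 3*(-196*sin(n)^4 - 69*sin(n)^2 + 129*cos(n)/4 - 21*cos(3*n)/4 + 183)/(-7*sin(n)^2 + cos(n) + 13)^3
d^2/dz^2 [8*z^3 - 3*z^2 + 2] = 48*z - 6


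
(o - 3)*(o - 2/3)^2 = o^3 - 13*o^2/3 + 40*o/9 - 4/3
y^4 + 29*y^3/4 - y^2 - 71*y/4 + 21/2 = (y - 1)*(y - 3/4)*(y + 2)*(y + 7)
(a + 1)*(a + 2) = a^2 + 3*a + 2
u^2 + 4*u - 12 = (u - 2)*(u + 6)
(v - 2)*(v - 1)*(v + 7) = v^3 + 4*v^2 - 19*v + 14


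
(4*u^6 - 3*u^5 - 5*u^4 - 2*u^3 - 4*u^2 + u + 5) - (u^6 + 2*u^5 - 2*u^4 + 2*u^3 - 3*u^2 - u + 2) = 3*u^6 - 5*u^5 - 3*u^4 - 4*u^3 - u^2 + 2*u + 3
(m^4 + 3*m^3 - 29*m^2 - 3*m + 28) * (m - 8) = m^5 - 5*m^4 - 53*m^3 + 229*m^2 + 52*m - 224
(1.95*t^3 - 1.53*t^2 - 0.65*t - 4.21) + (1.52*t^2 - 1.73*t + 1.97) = 1.95*t^3 - 0.01*t^2 - 2.38*t - 2.24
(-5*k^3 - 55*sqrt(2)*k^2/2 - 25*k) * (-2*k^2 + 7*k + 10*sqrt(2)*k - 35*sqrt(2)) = 10*k^5 - 35*k^4 + 5*sqrt(2)*k^4 - 500*k^3 - 35*sqrt(2)*k^3/2 - 250*sqrt(2)*k^2 + 1750*k^2 + 875*sqrt(2)*k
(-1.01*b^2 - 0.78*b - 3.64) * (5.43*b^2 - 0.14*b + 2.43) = -5.4843*b^4 - 4.094*b^3 - 22.1103*b^2 - 1.3858*b - 8.8452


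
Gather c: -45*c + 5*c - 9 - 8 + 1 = -40*c - 16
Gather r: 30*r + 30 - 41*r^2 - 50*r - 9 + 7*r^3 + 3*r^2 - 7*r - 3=7*r^3 - 38*r^2 - 27*r + 18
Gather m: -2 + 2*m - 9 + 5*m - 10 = 7*m - 21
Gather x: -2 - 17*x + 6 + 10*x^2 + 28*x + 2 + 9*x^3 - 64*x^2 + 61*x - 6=9*x^3 - 54*x^2 + 72*x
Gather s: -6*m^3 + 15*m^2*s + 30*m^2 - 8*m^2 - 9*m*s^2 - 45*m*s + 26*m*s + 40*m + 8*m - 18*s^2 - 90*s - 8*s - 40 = -6*m^3 + 22*m^2 + 48*m + s^2*(-9*m - 18) + s*(15*m^2 - 19*m - 98) - 40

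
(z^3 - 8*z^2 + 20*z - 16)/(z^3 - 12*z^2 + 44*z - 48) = (z - 2)/(z - 6)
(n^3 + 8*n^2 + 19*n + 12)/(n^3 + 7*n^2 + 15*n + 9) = (n + 4)/(n + 3)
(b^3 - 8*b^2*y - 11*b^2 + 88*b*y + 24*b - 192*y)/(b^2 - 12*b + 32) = (b^2 - 8*b*y - 3*b + 24*y)/(b - 4)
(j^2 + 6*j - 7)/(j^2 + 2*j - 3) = (j + 7)/(j + 3)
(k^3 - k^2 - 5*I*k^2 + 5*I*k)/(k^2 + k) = (k^2 - k - 5*I*k + 5*I)/(k + 1)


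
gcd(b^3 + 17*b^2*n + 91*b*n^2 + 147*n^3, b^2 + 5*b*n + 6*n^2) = b + 3*n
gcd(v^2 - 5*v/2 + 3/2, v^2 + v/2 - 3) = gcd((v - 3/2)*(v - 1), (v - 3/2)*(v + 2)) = v - 3/2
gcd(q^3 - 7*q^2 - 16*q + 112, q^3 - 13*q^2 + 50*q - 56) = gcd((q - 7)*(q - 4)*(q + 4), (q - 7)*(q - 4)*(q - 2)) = q^2 - 11*q + 28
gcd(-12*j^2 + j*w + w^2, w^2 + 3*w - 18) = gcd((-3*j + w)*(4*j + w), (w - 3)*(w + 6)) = 1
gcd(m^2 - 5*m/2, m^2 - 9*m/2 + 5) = m - 5/2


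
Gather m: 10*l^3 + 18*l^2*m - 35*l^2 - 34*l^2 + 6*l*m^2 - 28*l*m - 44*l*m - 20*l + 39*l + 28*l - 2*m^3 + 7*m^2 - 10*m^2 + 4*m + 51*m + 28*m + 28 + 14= 10*l^3 - 69*l^2 + 47*l - 2*m^3 + m^2*(6*l - 3) + m*(18*l^2 - 72*l + 83) + 42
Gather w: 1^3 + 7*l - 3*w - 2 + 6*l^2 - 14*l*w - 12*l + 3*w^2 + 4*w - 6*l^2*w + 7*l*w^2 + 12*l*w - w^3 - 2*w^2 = 6*l^2 - 5*l - w^3 + w^2*(7*l + 1) + w*(-6*l^2 - 2*l + 1) - 1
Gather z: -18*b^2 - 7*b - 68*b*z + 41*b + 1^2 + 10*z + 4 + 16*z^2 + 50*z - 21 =-18*b^2 + 34*b + 16*z^2 + z*(60 - 68*b) - 16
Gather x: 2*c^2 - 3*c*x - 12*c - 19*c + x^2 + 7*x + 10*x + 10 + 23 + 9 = 2*c^2 - 31*c + x^2 + x*(17 - 3*c) + 42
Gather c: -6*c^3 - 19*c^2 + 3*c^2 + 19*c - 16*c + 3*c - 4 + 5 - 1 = -6*c^3 - 16*c^2 + 6*c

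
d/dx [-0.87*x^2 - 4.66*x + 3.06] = -1.74*x - 4.66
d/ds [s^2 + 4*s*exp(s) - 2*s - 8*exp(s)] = 4*s*exp(s) + 2*s - 4*exp(s) - 2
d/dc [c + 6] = 1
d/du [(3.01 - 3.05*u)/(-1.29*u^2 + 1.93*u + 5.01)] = (-3.9345*u^2 + 7.7658*u - 21.0898)/(1.6641*u^4 - 4.9794*u^3 - 9.2009*u^2 + 19.3386*u + 25.1001)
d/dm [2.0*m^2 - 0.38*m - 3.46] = 4.0*m - 0.38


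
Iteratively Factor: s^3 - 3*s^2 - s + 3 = (s - 3)*(s^2 - 1) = (s - 3)*(s - 1)*(s + 1)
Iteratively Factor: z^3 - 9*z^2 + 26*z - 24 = (z - 3)*(z^2 - 6*z + 8) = (z - 4)*(z - 3)*(z - 2)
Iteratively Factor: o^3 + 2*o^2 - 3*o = (o - 1)*(o^2 + 3*o) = (o - 1)*(o + 3)*(o)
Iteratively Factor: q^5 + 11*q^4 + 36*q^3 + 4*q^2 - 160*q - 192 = (q + 4)*(q^4 + 7*q^3 + 8*q^2 - 28*q - 48) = (q + 2)*(q + 4)*(q^3 + 5*q^2 - 2*q - 24) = (q + 2)*(q + 4)^2*(q^2 + q - 6) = (q + 2)*(q + 3)*(q + 4)^2*(q - 2)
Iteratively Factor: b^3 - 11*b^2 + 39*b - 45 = (b - 3)*(b^2 - 8*b + 15) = (b - 3)^2*(b - 5)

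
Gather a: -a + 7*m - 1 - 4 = -a + 7*m - 5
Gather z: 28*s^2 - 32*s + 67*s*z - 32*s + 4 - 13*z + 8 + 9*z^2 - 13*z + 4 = 28*s^2 - 64*s + 9*z^2 + z*(67*s - 26) + 16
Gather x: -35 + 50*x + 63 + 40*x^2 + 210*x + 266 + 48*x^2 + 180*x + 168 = 88*x^2 + 440*x + 462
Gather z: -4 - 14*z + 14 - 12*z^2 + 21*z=-12*z^2 + 7*z + 10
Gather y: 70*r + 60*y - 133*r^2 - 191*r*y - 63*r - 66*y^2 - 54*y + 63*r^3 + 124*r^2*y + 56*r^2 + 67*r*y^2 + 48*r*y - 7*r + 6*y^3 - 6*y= 63*r^3 - 77*r^2 + 6*y^3 + y^2*(67*r - 66) + y*(124*r^2 - 143*r)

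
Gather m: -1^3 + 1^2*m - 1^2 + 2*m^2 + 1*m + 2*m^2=4*m^2 + 2*m - 2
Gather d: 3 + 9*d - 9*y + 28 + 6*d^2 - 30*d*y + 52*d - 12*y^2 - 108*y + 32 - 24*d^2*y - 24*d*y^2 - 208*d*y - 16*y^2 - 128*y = d^2*(6 - 24*y) + d*(-24*y^2 - 238*y + 61) - 28*y^2 - 245*y + 63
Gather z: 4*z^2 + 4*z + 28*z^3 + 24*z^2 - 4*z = 28*z^3 + 28*z^2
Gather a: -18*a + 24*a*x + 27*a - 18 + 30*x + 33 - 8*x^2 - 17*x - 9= a*(24*x + 9) - 8*x^2 + 13*x + 6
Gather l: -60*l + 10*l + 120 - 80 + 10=50 - 50*l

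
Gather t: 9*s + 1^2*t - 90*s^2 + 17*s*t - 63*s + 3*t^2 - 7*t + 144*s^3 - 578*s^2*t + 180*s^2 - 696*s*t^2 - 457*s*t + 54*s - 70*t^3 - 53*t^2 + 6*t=144*s^3 + 90*s^2 - 70*t^3 + t^2*(-696*s - 50) + t*(-578*s^2 - 440*s)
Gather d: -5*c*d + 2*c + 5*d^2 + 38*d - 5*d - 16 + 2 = 2*c + 5*d^2 + d*(33 - 5*c) - 14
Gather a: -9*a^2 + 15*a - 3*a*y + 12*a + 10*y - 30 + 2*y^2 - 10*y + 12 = -9*a^2 + a*(27 - 3*y) + 2*y^2 - 18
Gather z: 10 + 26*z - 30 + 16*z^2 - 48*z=16*z^2 - 22*z - 20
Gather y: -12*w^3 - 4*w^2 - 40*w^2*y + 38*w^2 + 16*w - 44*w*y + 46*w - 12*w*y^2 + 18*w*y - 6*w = -12*w^3 + 34*w^2 - 12*w*y^2 + 56*w + y*(-40*w^2 - 26*w)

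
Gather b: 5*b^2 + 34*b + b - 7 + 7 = 5*b^2 + 35*b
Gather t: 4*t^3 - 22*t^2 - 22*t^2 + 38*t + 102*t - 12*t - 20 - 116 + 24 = 4*t^3 - 44*t^2 + 128*t - 112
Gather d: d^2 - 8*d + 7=d^2 - 8*d + 7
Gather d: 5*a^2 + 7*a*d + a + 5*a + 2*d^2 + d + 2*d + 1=5*a^2 + 6*a + 2*d^2 + d*(7*a + 3) + 1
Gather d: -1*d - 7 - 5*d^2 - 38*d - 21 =-5*d^2 - 39*d - 28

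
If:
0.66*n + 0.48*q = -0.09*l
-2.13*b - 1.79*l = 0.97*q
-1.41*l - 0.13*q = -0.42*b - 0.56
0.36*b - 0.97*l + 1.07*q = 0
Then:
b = -0.37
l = 0.25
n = -0.29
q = 0.36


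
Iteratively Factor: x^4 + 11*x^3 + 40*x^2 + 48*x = (x + 4)*(x^3 + 7*x^2 + 12*x) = (x + 4)^2*(x^2 + 3*x) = (x + 3)*(x + 4)^2*(x)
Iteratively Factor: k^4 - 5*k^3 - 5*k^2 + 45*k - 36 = (k - 4)*(k^3 - k^2 - 9*k + 9) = (k - 4)*(k - 1)*(k^2 - 9) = (k - 4)*(k - 1)*(k + 3)*(k - 3)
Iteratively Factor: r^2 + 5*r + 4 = (r + 1)*(r + 4)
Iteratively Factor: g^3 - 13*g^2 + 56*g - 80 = (g - 4)*(g^2 - 9*g + 20) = (g - 5)*(g - 4)*(g - 4)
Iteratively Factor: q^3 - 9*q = (q)*(q^2 - 9) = q*(q - 3)*(q + 3)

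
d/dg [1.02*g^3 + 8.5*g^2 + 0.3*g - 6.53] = 3.06*g^2 + 17.0*g + 0.3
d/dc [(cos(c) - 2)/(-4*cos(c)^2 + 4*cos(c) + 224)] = (sin(c)^2 + 4*cos(c) - 59)*sin(c)/(4*(sin(c)^2 + cos(c) + 55)^2)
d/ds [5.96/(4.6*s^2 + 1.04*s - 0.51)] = (-54.832*s - 6.1984)/(4.6*s^2 + 1.04*s - 0.51)^2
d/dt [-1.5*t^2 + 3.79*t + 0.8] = 3.79 - 3.0*t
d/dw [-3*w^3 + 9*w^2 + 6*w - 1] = -9*w^2 + 18*w + 6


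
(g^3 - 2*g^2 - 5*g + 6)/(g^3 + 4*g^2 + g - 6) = (g - 3)/(g + 3)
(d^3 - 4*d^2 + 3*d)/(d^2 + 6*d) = (d^2 - 4*d + 3)/(d + 6)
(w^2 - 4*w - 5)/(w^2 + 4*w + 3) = (w - 5)/(w + 3)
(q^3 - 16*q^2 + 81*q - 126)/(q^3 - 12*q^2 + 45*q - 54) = (q - 7)/(q - 3)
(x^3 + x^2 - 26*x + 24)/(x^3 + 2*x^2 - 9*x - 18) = (x^3 + x^2 - 26*x + 24)/(x^3 + 2*x^2 - 9*x - 18)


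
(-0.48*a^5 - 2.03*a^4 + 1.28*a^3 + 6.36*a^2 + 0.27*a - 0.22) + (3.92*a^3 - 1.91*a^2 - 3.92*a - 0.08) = -0.48*a^5 - 2.03*a^4 + 5.2*a^3 + 4.45*a^2 - 3.65*a - 0.3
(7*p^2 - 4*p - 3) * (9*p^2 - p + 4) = 63*p^4 - 43*p^3 + 5*p^2 - 13*p - 12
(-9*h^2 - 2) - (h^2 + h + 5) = -10*h^2 - h - 7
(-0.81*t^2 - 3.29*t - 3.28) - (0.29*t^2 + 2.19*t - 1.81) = -1.1*t^2 - 5.48*t - 1.47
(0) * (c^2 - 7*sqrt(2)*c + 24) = 0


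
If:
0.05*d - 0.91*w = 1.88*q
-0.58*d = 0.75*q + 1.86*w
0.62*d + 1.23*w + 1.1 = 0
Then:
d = -8.66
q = -1.91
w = 3.47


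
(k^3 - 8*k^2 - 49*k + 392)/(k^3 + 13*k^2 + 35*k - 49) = (k^2 - 15*k + 56)/(k^2 + 6*k - 7)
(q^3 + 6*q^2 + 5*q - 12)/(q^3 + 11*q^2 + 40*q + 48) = (q - 1)/(q + 4)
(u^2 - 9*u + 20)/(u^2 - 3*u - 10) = (u - 4)/(u + 2)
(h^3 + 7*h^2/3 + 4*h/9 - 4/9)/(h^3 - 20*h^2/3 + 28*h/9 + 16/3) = (3*h^2 + 5*h - 2)/(3*h^2 - 22*h + 24)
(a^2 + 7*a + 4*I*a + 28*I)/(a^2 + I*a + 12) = (a + 7)/(a - 3*I)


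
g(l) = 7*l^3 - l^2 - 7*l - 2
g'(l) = 21*l^2 - 2*l - 7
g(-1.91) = -41.05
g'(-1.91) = 73.43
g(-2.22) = -67.98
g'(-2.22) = 100.94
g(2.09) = 42.91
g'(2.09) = 80.55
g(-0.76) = -0.33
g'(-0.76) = 6.65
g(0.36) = -4.32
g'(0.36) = -5.00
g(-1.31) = -10.28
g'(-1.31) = 31.66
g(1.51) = 9.25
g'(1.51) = 37.86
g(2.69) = 108.19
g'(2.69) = 139.58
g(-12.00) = -12158.00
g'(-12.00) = 3041.00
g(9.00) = 4957.00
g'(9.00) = 1676.00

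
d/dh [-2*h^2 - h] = -4*h - 1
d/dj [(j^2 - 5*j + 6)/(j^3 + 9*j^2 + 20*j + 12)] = (-j^4 + 10*j^3 + 47*j^2 - 84*j - 180)/(j^6 + 18*j^5 + 121*j^4 + 384*j^3 + 616*j^2 + 480*j + 144)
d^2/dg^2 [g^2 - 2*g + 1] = 2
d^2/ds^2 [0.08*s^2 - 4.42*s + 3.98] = 0.160000000000000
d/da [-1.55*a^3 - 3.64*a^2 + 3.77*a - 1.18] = -4.65*a^2 - 7.28*a + 3.77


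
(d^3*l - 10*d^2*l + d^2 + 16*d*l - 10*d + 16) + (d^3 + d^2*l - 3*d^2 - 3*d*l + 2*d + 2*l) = d^3*l + d^3 - 9*d^2*l - 2*d^2 + 13*d*l - 8*d + 2*l + 16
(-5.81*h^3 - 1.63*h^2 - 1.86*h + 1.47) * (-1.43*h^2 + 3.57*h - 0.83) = 8.3083*h^5 - 18.4108*h^4 + 1.663*h^3 - 7.3894*h^2 + 6.7917*h - 1.2201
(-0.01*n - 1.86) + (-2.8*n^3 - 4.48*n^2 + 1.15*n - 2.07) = -2.8*n^3 - 4.48*n^2 + 1.14*n - 3.93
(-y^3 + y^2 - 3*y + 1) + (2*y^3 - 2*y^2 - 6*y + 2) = y^3 - y^2 - 9*y + 3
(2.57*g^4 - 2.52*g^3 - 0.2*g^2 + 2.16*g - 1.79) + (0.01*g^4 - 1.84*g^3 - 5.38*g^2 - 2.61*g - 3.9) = 2.58*g^4 - 4.36*g^3 - 5.58*g^2 - 0.45*g - 5.69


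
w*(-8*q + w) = -8*q*w + w^2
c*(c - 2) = c^2 - 2*c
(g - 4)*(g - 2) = g^2 - 6*g + 8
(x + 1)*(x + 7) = x^2 + 8*x + 7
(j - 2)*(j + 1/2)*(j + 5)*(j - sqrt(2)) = j^4 - sqrt(2)*j^3 + 7*j^3/2 - 17*j^2/2 - 7*sqrt(2)*j^2/2 - 5*j + 17*sqrt(2)*j/2 + 5*sqrt(2)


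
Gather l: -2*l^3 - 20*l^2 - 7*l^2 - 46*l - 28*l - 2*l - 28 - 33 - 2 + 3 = -2*l^3 - 27*l^2 - 76*l - 60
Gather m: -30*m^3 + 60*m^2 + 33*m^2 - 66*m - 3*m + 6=-30*m^3 + 93*m^2 - 69*m + 6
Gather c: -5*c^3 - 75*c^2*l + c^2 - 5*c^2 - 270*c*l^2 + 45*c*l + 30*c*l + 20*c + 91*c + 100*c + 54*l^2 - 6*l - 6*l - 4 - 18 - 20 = -5*c^3 + c^2*(-75*l - 4) + c*(-270*l^2 + 75*l + 211) + 54*l^2 - 12*l - 42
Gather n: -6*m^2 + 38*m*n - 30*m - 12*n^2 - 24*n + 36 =-6*m^2 - 30*m - 12*n^2 + n*(38*m - 24) + 36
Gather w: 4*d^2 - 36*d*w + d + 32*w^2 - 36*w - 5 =4*d^2 + d + 32*w^2 + w*(-36*d - 36) - 5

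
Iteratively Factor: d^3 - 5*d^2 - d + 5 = (d + 1)*(d^2 - 6*d + 5) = (d - 1)*(d + 1)*(d - 5)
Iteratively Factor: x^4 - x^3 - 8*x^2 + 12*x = (x + 3)*(x^3 - 4*x^2 + 4*x) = x*(x + 3)*(x^2 - 4*x + 4) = x*(x - 2)*(x + 3)*(x - 2)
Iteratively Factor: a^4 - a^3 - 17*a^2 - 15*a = (a + 3)*(a^3 - 4*a^2 - 5*a) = a*(a + 3)*(a^2 - 4*a - 5) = a*(a - 5)*(a + 3)*(a + 1)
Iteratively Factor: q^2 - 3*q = (q - 3)*(q)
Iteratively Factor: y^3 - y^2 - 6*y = (y)*(y^2 - y - 6) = y*(y - 3)*(y + 2)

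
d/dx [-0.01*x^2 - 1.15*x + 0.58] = -0.02*x - 1.15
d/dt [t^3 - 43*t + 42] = 3*t^2 - 43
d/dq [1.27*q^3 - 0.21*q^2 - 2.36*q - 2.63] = 3.81*q^2 - 0.42*q - 2.36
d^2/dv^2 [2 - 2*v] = 0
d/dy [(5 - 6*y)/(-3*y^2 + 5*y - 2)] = (-18*y^2 + 30*y - 13)/(9*y^4 - 30*y^3 + 37*y^2 - 20*y + 4)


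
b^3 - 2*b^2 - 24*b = b*(b - 6)*(b + 4)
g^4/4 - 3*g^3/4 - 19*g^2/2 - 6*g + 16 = (g/4 + 1)*(g - 8)*(g - 1)*(g + 2)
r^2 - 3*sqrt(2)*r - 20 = (r - 5*sqrt(2))*(r + 2*sqrt(2))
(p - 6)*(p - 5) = p^2 - 11*p + 30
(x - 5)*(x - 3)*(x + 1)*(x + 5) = x^4 - 2*x^3 - 28*x^2 + 50*x + 75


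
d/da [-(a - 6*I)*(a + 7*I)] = -2*a - I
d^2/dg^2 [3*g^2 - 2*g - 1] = 6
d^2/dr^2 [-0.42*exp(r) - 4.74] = -0.42*exp(r)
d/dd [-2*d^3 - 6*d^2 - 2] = 6*d*(-d - 2)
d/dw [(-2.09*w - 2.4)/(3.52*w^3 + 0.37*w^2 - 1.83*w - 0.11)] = (14.7136*w^3 + 26.1173*w^2 + 1.776*w - 4.1621)/(12.3904*w^6 + 2.6048*w^5 - 12.7463*w^4 - 2.1286*w^3 + 3.2675*w^2 + 0.4026*w + 0.0121)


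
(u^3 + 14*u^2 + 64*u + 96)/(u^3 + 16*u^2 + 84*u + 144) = (u + 4)/(u + 6)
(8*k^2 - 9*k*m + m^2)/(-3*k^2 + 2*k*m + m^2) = (-8*k + m)/(3*k + m)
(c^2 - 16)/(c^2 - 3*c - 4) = (c + 4)/(c + 1)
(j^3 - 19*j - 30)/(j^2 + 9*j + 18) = (j^2 - 3*j - 10)/(j + 6)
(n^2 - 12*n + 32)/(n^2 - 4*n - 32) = (n - 4)/(n + 4)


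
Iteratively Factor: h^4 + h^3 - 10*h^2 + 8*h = (h + 4)*(h^3 - 3*h^2 + 2*h) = (h - 2)*(h + 4)*(h^2 - h) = (h - 2)*(h - 1)*(h + 4)*(h)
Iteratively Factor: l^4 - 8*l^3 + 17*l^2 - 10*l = (l - 1)*(l^3 - 7*l^2 + 10*l) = (l - 5)*(l - 1)*(l^2 - 2*l) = l*(l - 5)*(l - 1)*(l - 2)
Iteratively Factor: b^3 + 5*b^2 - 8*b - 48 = (b + 4)*(b^2 + b - 12) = (b + 4)^2*(b - 3)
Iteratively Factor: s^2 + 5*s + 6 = (s + 3)*(s + 2)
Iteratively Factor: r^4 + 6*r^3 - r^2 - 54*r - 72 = (r - 3)*(r^3 + 9*r^2 + 26*r + 24) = (r - 3)*(r + 3)*(r^2 + 6*r + 8) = (r - 3)*(r + 2)*(r + 3)*(r + 4)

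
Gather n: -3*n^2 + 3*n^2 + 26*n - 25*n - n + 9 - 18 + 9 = 0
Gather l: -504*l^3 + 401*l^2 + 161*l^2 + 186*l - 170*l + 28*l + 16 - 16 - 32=-504*l^3 + 562*l^2 + 44*l - 32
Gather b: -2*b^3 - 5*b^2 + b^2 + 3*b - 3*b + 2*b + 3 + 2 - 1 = -2*b^3 - 4*b^2 + 2*b + 4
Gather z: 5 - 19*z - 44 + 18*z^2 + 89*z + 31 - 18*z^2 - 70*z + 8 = 0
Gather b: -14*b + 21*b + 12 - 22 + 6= 7*b - 4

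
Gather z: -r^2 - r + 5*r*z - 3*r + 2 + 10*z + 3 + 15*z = -r^2 - 4*r + z*(5*r + 25) + 5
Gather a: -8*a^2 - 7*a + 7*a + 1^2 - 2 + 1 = -8*a^2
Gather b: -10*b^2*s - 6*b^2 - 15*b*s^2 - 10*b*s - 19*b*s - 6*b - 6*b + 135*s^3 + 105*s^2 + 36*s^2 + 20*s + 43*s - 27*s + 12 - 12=b^2*(-10*s - 6) + b*(-15*s^2 - 29*s - 12) + 135*s^3 + 141*s^2 + 36*s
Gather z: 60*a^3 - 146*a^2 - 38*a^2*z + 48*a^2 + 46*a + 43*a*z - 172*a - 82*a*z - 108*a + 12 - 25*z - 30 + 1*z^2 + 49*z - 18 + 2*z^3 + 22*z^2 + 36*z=60*a^3 - 98*a^2 - 234*a + 2*z^3 + 23*z^2 + z*(-38*a^2 - 39*a + 60) - 36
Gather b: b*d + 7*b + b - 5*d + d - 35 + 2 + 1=b*(d + 8) - 4*d - 32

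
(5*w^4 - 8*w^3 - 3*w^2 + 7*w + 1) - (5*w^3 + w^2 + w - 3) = 5*w^4 - 13*w^3 - 4*w^2 + 6*w + 4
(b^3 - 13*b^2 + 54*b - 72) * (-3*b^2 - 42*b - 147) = -3*b^5 - 3*b^4 + 237*b^3 - 141*b^2 - 4914*b + 10584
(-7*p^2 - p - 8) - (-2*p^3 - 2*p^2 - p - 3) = 2*p^3 - 5*p^2 - 5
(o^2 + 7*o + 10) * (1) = o^2 + 7*o + 10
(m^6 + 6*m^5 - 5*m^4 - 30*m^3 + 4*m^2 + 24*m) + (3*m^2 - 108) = m^6 + 6*m^5 - 5*m^4 - 30*m^3 + 7*m^2 + 24*m - 108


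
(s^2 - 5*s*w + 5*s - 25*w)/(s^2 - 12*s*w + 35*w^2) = (s + 5)/(s - 7*w)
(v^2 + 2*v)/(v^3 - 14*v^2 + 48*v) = (v + 2)/(v^2 - 14*v + 48)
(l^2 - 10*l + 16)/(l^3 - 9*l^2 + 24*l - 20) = (l - 8)/(l^2 - 7*l + 10)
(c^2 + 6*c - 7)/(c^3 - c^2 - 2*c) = (-c^2 - 6*c + 7)/(c*(-c^2 + c + 2))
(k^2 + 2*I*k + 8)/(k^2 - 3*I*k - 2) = (k + 4*I)/(k - I)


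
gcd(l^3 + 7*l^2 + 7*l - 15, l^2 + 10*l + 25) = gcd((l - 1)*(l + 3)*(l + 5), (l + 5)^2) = l + 5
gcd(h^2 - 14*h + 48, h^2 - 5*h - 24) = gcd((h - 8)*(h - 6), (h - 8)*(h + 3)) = h - 8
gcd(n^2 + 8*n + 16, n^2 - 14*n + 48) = 1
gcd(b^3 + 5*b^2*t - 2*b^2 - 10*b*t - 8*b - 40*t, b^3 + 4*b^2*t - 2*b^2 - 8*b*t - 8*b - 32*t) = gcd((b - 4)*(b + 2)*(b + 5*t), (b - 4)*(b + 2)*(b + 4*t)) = b^2 - 2*b - 8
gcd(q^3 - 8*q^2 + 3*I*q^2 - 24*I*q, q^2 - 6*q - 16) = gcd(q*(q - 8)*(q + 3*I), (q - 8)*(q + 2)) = q - 8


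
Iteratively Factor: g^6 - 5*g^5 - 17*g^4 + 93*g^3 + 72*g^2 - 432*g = (g - 3)*(g^5 - 2*g^4 - 23*g^3 + 24*g^2 + 144*g) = g*(g - 3)*(g^4 - 2*g^3 - 23*g^2 + 24*g + 144) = g*(g - 3)*(g + 3)*(g^3 - 5*g^2 - 8*g + 48) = g*(g - 3)*(g + 3)^2*(g^2 - 8*g + 16) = g*(g - 4)*(g - 3)*(g + 3)^2*(g - 4)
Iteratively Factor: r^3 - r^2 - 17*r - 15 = (r - 5)*(r^2 + 4*r + 3) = (r - 5)*(r + 1)*(r + 3)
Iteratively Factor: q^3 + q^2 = (q)*(q^2 + q) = q^2*(q + 1)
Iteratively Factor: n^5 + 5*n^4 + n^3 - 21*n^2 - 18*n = (n)*(n^4 + 5*n^3 + n^2 - 21*n - 18) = n*(n + 3)*(n^3 + 2*n^2 - 5*n - 6) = n*(n + 3)^2*(n^2 - n - 2) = n*(n - 2)*(n + 3)^2*(n + 1)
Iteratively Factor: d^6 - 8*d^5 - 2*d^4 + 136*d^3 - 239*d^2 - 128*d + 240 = (d + 4)*(d^5 - 12*d^4 + 46*d^3 - 48*d^2 - 47*d + 60) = (d - 4)*(d + 4)*(d^4 - 8*d^3 + 14*d^2 + 8*d - 15) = (d - 4)*(d - 1)*(d + 4)*(d^3 - 7*d^2 + 7*d + 15) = (d - 4)*(d - 1)*(d + 1)*(d + 4)*(d^2 - 8*d + 15) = (d - 4)*(d - 3)*(d - 1)*(d + 1)*(d + 4)*(d - 5)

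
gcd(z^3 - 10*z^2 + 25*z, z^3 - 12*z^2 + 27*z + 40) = z - 5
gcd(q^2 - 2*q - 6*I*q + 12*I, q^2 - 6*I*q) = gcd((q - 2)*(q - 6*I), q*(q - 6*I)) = q - 6*I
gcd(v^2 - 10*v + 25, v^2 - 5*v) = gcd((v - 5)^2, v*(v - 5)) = v - 5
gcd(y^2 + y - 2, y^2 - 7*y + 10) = 1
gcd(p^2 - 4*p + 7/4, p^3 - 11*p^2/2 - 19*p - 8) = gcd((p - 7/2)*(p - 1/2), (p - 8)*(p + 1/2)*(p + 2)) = 1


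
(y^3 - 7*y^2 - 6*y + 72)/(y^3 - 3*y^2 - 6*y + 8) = (y^2 - 3*y - 18)/(y^2 + y - 2)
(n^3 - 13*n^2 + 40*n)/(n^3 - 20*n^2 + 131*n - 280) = n/(n - 7)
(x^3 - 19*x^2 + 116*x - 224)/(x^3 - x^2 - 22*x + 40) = (x^2 - 15*x + 56)/(x^2 + 3*x - 10)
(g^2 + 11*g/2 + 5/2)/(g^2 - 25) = (g + 1/2)/(g - 5)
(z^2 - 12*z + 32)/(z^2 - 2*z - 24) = (-z^2 + 12*z - 32)/(-z^2 + 2*z + 24)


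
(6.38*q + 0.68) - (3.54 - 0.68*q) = 7.06*q - 2.86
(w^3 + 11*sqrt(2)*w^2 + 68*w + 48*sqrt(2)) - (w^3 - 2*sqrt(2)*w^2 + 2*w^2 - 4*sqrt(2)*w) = -2*w^2 + 13*sqrt(2)*w^2 + 4*sqrt(2)*w + 68*w + 48*sqrt(2)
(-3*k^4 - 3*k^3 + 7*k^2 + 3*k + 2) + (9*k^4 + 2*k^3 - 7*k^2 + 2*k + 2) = 6*k^4 - k^3 + 5*k + 4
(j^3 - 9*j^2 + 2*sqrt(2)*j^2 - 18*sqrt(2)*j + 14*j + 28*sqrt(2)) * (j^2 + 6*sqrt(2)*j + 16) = j^5 - 9*j^4 + 8*sqrt(2)*j^4 - 72*sqrt(2)*j^3 + 54*j^3 - 360*j^2 + 144*sqrt(2)*j^2 - 288*sqrt(2)*j + 560*j + 448*sqrt(2)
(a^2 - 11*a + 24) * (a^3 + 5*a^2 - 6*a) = a^5 - 6*a^4 - 37*a^3 + 186*a^2 - 144*a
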